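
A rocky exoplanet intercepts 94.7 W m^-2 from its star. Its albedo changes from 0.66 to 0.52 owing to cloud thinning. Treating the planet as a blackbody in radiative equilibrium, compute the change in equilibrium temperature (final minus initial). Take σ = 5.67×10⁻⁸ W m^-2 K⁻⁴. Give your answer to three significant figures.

9.83 K

With α = 0.66, T₁ = 109.2 K.
Final:   T₂ = [S(1−0.52)/(4σ)]^(1/4) = 119.0 K.
Change: 119.0 − 109.2 = 9.828 K.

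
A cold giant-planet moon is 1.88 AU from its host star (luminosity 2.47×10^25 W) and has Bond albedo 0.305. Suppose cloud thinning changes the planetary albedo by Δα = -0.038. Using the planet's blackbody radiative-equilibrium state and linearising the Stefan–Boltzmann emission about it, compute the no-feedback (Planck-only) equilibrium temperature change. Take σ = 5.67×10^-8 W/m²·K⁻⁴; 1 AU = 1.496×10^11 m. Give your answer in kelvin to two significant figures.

1.3 K

Orbital distance: d = 1.88 AU = 2.812×10^11 m.
Spreading L over a sphere of radius d: S = 2.47×10^25/(4π·2.81×10^11²) = 24.85 W/m².
Unperturbed T_e = [24.85·(1−0.305)/(4σ)]^¼ = 93.41 K.
The change in absorbed flux is Δ[S(1−α)/4] = −SΔα/4 = 0.2361 W/m².
The Planck feedback parameter is 4σT_e³ = 0.1849 W/m²/K.
So ΔT₀ = 0.2361/0.1849 = 1.28 K.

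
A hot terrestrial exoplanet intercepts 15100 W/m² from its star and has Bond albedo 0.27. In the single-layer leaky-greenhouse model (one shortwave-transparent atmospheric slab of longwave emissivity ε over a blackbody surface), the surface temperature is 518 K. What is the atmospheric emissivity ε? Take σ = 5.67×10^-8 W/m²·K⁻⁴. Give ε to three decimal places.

TOA balance gives T_e = 469.5 K.
Since (2−ε)/2 = (T_e/T_s)⁴ = 0.6751, ε = 0.6499.

0.650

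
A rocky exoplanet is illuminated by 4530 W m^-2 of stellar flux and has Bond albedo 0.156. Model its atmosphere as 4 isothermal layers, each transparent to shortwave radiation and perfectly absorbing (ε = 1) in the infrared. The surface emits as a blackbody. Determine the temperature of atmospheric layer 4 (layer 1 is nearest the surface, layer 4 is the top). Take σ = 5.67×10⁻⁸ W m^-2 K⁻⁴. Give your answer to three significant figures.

360 kelvin

OLR = S(1−α)/4 = 955.8 W m^-2; the top layer radiates at T_e = 360.3 K.
The net upward flux σT_e⁴ is constant between every pair of levels, so T_k⁴ = (N+1−k)T_e⁴.
T_4 = (1)^(1/4)·360.3 = 360.3 K.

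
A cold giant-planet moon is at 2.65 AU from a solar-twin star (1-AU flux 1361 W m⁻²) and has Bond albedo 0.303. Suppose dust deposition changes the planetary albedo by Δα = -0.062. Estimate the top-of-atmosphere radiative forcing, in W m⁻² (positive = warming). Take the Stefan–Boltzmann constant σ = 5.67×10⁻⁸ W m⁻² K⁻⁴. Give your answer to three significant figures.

3.00 W m⁻²

Flux at the orbit: S = 1361/(2.65)² = 193.8 W m⁻².
ΔF = −(S/4)Δα = −(193.8/4)×(-0.062) = 3.004 W m⁻².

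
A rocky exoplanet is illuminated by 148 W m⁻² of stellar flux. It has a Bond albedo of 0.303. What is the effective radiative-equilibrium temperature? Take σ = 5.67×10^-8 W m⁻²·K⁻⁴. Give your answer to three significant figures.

Averaging over the sphere, the absorbed flux is S(1−α)/4 = 25.79 W m⁻².
Balancing against σT⁴: T = (25.79/5.67×10⁻⁸)^(1/4) = 146.0 K.

146 K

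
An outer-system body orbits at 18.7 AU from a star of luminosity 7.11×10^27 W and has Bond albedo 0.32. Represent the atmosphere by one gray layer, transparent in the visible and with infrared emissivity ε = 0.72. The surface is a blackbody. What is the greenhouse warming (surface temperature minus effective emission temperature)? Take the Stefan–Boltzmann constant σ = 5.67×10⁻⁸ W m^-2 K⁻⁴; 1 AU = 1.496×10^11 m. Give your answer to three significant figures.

14.3 kelvin

d = 18.7 × 1.496×10^11 m = 2.798×10^12 m.
Spreading L over a sphere of radius d: S = 7.11×10^27/(4π·2.80×10^12²) = 72.30 W m^-2.
Effective emission temperature (TOA balance): σT_e⁴ = S(1−α)/4 = 12.29 W m^-2 → T_e = 121.3 K.
Surface balance with a leaky layer gives σT_s⁴ = σT_e⁴·2/(2−ε), so T_s = T_e·[2/(2−0.72)]^(1/4) = 135.7 K.
Greenhouse warming: T_s − T_e = 14.32 K.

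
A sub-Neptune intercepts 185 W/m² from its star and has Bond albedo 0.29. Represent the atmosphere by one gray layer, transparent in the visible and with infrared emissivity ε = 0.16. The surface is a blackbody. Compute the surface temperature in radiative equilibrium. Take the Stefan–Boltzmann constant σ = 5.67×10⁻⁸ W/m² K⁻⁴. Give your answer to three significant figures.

158 K

At the top of the atmosphere, σT_e⁴ = S(1−α)/4 = 32.84 W/m², giving T_e = 155.1 K.
For a single slab of emissivity ε, T_s⁴ = 2T_e⁴/(2−ε); thus T_s = 155.1·(1.087)^(1/4) = 158.4 K.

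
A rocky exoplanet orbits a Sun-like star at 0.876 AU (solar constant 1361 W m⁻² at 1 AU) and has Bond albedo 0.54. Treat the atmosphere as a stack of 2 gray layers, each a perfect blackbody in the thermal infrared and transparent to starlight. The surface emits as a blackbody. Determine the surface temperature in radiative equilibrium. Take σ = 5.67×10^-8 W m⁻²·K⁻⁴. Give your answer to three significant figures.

Irradiance scales as 1/d², so S = 1361 W m⁻² × (1/0.876)² = 1774 W m⁻².
OLR = S(1−α)/4 = 204.0 W m⁻²; the top layer radiates at T_e = 244.9 K.
For an N-layer opaque stack, T_s⁴ = (N+1)T_e⁴, hence T_s = (3)^(1/4)×244.9 K = 322.3 K.

322 K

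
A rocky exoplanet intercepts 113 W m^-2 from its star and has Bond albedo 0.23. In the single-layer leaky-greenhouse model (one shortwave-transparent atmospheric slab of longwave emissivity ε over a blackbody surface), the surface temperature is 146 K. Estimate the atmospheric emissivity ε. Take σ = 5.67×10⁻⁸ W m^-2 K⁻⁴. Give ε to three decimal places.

First, T_e = [113.0·(1−0.23)/(4σ)]^(1/4) = 140.0 K.
Since (2−ε)/2 = (T_e/T_s)⁴ = 0.8443, ε = 0.3113.

0.311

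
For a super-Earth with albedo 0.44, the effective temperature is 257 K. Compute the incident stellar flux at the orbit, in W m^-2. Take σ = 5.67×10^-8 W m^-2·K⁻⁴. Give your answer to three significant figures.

1770 W m^-2

From S(1−α)/4 = σT⁴: S = 4σT⁴/(1−α).
σT⁴ = 5.67×10⁻⁸·(257)⁴ = 247.4 W m^-2.
S = 4·247.4/0.56 = 1767 W m^-2.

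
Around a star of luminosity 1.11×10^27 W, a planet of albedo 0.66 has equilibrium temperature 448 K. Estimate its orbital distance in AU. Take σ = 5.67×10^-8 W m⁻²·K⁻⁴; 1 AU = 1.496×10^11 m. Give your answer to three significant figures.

Energy balance gives S = 4σT⁴/(1−α) = 26870 W m⁻².
S = L/(4πd²) → d = √(L/4πS) = √(1.11×10^27/(4π·26870)) = 5.733×10^10 m = 0.3833 AU.

0.383 AU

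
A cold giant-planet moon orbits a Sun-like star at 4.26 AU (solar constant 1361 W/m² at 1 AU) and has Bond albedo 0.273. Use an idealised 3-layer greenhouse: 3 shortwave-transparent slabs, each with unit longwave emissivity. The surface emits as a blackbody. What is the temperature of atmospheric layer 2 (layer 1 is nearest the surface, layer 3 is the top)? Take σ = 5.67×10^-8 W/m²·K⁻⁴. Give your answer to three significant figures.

148 K

Irradiance scales as 1/d², so S = 1361 W/m² × (1/4.26)² = 75.00 W/m².
Top-of-atmosphere balance: σT_e⁴ = S(1−α)/4 = 13.63 W/m² → T_e = 124.5 K.
The net upward flux σT_e⁴ is constant between every pair of levels, so T_k⁴ = (N+1−k)T_e⁴.
T_2 = (2)^(1/4)·124.5 = 148.1 K.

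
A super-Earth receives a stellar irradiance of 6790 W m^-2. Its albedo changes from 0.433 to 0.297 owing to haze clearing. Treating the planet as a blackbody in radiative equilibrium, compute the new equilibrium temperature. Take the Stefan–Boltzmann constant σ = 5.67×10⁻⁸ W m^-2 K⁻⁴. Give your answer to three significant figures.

New equilibrium: T₂ = [(1−0.297)·6790/(4σ)]^(1/4) = 380.9 K.

381 K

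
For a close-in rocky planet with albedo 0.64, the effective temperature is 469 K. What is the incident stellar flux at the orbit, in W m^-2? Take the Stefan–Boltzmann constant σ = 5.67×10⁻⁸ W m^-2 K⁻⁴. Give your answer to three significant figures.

Invert the energy balance for S: S = 4σT⁴/(1−α).
σT⁴ = 5.67×10⁻⁸·(469)⁴ = 2743 W m^-2.
S = 4·2743/0.36 = 30480 W m^-2.

30500 W m^-2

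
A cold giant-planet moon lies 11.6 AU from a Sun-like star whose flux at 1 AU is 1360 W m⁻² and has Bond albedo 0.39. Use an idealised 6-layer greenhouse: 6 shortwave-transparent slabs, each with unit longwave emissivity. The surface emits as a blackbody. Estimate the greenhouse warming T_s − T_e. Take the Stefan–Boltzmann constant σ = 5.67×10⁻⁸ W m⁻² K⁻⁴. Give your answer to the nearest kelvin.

By the inverse-square law, S = 1360/11.6² = 10.11 W m⁻².
OLR = S(1−α)/4 = 1.541 W m⁻²; the top layer radiates at T_e = 72.21 K.
T_s = (N+1)^(1/4)·T_e = 117.4 K.
So the greenhouse effect raises the surface by 117.4 − 72.21 = 45.24 K.

45 kelvin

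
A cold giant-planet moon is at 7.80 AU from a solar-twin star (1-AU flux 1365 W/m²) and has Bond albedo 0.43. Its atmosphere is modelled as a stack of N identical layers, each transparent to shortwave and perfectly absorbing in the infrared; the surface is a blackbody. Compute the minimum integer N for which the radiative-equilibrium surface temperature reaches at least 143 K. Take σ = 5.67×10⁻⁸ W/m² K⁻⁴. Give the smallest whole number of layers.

7

Flux at the orbit: S = 1365/(7.80)² = 22.44 W/m².
Top-of-atmosphere balance: σT_e⁴ = S(1−α)/4 = 3.197 W/m² → T_e = 86.66 K.
Since T_s⁴ = (N+1)T_e⁴, we need N ≥ (T_s/T_e)⁴ − 1 = 6.416.
Rounding up, N = 7.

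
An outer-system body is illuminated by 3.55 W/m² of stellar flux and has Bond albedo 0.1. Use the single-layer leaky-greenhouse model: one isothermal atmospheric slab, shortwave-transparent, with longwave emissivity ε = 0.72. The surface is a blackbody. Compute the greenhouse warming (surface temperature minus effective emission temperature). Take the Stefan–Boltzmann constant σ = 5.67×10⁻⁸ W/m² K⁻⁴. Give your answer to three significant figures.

The planet radiates to space at T_e = [S(1−α)/(4σ)]^(1/4) = 61.26 K.
Surface balance with a leaky layer gives σT_s⁴ = σT_e⁴·2/(2−ε), so T_s = T_e·[2/(2−0.72)]^(1/4) = 68.50 K.
Greenhouse warming: T_s − T_e = 7.231 K.

7.23 kelvin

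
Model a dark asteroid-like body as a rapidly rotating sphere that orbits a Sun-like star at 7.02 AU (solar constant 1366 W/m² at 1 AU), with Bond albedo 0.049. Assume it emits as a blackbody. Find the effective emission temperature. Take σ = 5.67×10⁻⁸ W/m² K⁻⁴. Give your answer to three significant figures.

104 K

Flux at the orbit: S = 1366/(7.02)² = 27.72 W/m².
Averaging over the sphere, the absorbed flux is S(1−α)/4 = 6.590 W/m².
Set σT⁴ = 6.590 → T = (6.590/σ)^(1/4) = 103.8 K.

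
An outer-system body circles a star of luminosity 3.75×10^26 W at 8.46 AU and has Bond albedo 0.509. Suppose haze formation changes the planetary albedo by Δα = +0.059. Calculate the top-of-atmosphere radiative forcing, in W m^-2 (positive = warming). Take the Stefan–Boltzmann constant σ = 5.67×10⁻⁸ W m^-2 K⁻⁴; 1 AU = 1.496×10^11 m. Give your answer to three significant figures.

-0.275 W m^-2

Orbital distance: d = 8.46 AU = 1.266×10^12 m.
S = L/(4πd²) = 18.63 W m^-2.
The change in absorbed flux is Δ[S(1−α)/4] = −SΔα/4 = -0.2748 W m^-2.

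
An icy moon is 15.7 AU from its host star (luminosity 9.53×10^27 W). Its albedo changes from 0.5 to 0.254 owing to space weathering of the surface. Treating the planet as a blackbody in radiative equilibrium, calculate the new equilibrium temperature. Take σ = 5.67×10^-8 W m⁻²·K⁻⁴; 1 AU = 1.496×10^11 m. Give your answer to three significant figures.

146 K

Orbital distance: d = 15.7 AU = 2.349×10^12 m.
Spreading L over a sphere of radius d: S = 9.53×10^27/(4π·2.35×10^12²) = 137.5 W m⁻².
New equilibrium: T₂ = [(1−0.254)·137.5/(4σ)]^(1/4) = 145.8 K.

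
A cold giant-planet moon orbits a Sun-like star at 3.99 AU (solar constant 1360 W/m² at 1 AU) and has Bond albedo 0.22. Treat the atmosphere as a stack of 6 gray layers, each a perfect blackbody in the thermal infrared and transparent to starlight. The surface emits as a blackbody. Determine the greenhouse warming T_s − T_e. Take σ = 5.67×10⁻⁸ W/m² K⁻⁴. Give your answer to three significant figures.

Irradiance scales as 1/d², so S = 1360 W/m² × (1/3.99)² = 85.43 W/m².
OLR = S(1−α)/4 = 16.66 W/m²; the top layer radiates at T_e = 130.9 K.
T_s = (N+1)^(1/4)·T_e = 213.0 K.
Warming: T_s − T_e = 82.03 K.

82.0 K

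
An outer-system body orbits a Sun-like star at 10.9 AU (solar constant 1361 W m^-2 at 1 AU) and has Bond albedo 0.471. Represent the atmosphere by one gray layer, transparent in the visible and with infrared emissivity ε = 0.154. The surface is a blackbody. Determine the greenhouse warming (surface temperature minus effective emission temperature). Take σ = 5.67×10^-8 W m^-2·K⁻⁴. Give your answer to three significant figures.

1.45 kelvin

By the inverse-square law, S = 1361/10.9² = 11.46 W m^-2.
The planet radiates to space at T_e = [S(1−α)/(4σ)]^(1/4) = 71.90 K.
For a single slab of emissivity ε, T_s⁴ = 2T_e⁴/(2−ε); thus T_s = 71.90·(1.083)^(1/4) = 73.35 K.
Greenhouse warming: T_s − T_e = 1.455 K.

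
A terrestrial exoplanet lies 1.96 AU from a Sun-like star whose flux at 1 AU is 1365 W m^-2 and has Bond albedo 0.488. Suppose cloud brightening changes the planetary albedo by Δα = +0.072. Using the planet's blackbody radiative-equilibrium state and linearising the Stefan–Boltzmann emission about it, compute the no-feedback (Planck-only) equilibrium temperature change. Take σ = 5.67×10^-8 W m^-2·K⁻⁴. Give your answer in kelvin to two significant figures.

-5.9 K

Irradiance scales as 1/d², so S = 1365 W m^-2 × (1/1.96)² = 355.3 W m^-2.
Unperturbed T_e = [355.3·(1−0.488)/(4σ)]^¼ = 168.3 K.
The change in absorbed flux is Δ[S(1−α)/4] = −SΔα/4 = -6.396 W m^-2.
The Planck feedback parameter is 4σT_e³ = 1.081 W m^-2/K.
So ΔT₀ = -6.396/1.081 = -5.92 K.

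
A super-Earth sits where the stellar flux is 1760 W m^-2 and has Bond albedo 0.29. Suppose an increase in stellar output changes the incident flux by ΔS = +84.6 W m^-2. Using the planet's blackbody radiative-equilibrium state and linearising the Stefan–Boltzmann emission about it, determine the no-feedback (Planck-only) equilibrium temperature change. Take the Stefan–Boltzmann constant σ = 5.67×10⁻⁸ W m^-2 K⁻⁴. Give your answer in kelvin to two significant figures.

Unperturbed T_e = [1760·(1−0.29)/(4σ)]^¼ = 272.4 K.
TOA radiative forcing: ΔF = (1−α)ΔS/4 = 0.71·(+84.6)/4 = 15.02 W m^-2.
The Planck feedback parameter is 4σT_e³ = 4.587 W m^-2/K.
So ΔT₀ = 15.02/4.587 = 3.27 K.

3.3 kelvin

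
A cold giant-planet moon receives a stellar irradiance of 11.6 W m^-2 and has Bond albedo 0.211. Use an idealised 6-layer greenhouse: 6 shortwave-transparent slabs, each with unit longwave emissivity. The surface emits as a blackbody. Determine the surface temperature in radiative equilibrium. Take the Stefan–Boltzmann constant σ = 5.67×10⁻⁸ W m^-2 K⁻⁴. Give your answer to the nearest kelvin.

130 K

The effective emission temperature is T_e = [S(1−α)/(4σ)]^¼ = 79.70 K.
For an N-layer opaque stack, T_s⁴ = (N+1)T_e⁴, hence T_s = (7)^(1/4)×79.70 K = 129.6 K.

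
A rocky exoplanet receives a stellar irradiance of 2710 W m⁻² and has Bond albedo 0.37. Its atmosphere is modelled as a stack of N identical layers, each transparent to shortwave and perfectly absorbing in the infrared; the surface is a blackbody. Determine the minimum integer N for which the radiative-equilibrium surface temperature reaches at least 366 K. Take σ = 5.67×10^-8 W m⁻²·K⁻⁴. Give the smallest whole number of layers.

2

The effective emission temperature is T_e = [S(1−α)/(4σ)]^¼ = 294.6 K.
Need (N+1)T_e⁴ ≥ T_s⁴, i.e. N+1 ≥ (366/294.6)⁴ = 2.384.
The minimum whole number is N = 2.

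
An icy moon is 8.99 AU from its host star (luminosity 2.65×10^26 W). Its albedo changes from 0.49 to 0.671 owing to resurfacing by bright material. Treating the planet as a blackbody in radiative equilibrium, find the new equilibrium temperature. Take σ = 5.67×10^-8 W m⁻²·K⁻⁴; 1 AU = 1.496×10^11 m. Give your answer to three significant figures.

Orbital distance: d = 8.99 AU = 1.345×10^12 m.
Flux at the orbit: S = L/(4πd²) = 2.65×10^26/(4π·(1.34×10^12)²) = 11.66 W m⁻².
New equilibrium: T₂ = [(1−0.671)·11.66/(4σ)]^(1/4) = 64.13 K.

64.1 kelvin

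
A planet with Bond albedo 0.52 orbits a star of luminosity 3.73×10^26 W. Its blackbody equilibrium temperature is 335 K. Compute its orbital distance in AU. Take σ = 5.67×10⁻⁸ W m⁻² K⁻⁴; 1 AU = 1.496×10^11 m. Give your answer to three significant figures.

0.472 AU

Energy balance gives S = 4σT⁴/(1−α) = 5951 W m⁻².
Then d = [L/(4πS)]^(1/2) = 7.063×10^10 m, i.e. 0.4721 AU.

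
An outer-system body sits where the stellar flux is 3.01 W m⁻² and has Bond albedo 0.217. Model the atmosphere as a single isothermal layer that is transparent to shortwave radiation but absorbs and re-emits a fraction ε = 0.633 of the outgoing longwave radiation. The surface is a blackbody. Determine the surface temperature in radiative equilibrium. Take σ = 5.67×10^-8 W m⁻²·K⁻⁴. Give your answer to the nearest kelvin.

62 K

Effective emission temperature (TOA balance): σT_e⁴ = S(1−α)/4 = 0.5892 W m⁻² → T_e = 56.78 K.
For a single slab of emissivity ε, T_s⁴ = 2T_e⁴/(2−ε); thus T_s = 56.78·(1.463)^(1/4) = 62.44 K.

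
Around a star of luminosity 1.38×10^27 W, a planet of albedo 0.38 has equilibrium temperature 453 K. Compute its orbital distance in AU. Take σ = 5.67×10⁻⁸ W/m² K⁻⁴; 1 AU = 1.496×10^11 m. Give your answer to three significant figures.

Required flux: S = 4σT⁴/(1−α) = 15400 W/m².
S = L/(4πd²) → d = √(L/4πS) = √(1.38×10^27/(4π·15400)) = 8.443×10^10 m = 0.5644 AU.

0.564 AU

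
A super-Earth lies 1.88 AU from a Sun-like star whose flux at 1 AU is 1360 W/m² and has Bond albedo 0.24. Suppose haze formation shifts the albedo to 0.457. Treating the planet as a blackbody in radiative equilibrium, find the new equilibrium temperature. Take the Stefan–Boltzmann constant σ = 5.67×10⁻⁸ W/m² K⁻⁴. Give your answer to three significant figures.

By the inverse-square law, S = 1360/1.88² = 384.8 W/m².
T₂ = [S(1−α₂)/(4σ)]^(1/4) = [384.8·0.543/(4σ)]^(1/4) = 174.2 K.

174 K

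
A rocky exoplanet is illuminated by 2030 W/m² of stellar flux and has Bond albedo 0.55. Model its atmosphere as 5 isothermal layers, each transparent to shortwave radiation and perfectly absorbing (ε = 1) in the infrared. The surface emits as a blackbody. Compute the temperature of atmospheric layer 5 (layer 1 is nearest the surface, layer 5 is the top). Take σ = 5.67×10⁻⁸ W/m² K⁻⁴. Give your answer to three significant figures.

OLR = S(1−α)/4 = 228.4 W/m²; the top layer radiates at T_e = 251.9 K.
Each opaque layer satisfies 2T_j⁴ = T_{j−1}⁴ + T_{j+1}⁴, giving T_k⁴ = (N+1−k)T_e⁴.
T_5 = (1)^(1/4)·251.9 = 251.9 K.

252 K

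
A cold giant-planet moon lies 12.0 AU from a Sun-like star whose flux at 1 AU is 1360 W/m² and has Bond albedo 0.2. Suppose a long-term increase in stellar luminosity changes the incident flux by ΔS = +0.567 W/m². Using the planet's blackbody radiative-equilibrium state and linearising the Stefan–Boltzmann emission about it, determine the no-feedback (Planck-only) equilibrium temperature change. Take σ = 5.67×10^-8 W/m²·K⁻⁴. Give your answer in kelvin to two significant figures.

Irradiance scales as 1/d², so S = 1360 W/m² × (1/12.0)² = 9.444 W/m².
Reference equilibrium: T_e = [S(1−α)/(4σ)]^(1/4) = 75.97 K.
TOA radiative forcing: ΔF = (1−α)ΔS/4 = 0.8·(+0.567)/4 = 0.1134 W/m².
The Planck feedback parameter is 4σT_e³ = 0.09945 W/m²/K.
ΔT₀ = ΔF/λ_P = 0.1134/0.09945 = 1.14 K.

1.1 kelvin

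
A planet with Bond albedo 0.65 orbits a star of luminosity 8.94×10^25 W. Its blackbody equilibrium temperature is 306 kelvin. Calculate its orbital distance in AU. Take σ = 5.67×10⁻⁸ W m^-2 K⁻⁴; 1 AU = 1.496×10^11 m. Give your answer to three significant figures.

0.237 AU

The flux needed for this T is 4σT⁴/(1−0.65) = 5681 W m^-2.
S = L/(4πd²) → d = √(L/4πS) = √(8.94×10^25/(4π·5681)) = 3.539×10^10 m = 0.2365 AU.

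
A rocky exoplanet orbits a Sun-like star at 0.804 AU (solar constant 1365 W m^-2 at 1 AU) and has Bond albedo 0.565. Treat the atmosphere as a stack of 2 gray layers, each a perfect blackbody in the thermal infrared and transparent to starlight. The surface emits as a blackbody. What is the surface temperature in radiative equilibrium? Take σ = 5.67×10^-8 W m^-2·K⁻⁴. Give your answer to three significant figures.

By the inverse-square law, S = 1365/0.804² = 2112 W m^-2.
The effective emission temperature is T_e = [S(1−α)/(4σ)]^¼ = 252.3 K.
Layer-by-layer balance gives σT_s⁴ = (N+1)σT_e⁴, so T_s = 3^¼·252.3 = 332.0 K.

332 K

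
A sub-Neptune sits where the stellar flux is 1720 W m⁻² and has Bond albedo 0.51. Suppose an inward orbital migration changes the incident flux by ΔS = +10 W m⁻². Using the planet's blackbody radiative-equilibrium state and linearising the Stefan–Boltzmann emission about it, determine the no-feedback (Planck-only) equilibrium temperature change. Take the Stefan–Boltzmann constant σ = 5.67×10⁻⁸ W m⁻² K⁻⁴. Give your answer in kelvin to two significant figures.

The baseline emission temperature is T_e = 246.9 K.
Only a fraction (1−α) is absorbed and it's spread over 4πR², so ΔF = (1−α)ΔS/4 = 1.225 W m⁻².
Planck response: λ_P = 4σT_e³ = 4·5.67×10⁻⁸·(246.9)³ = 3.414 W m⁻²/K.
Hence the no-feedback warming is ΔF/(4σT_e³) = 0.359 K.

0.36 kelvin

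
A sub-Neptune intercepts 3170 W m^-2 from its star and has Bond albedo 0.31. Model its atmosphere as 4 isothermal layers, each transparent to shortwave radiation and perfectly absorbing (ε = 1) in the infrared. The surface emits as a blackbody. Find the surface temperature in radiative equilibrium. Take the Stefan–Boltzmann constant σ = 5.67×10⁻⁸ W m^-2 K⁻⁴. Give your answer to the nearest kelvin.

469 K

Top-of-atmosphere balance: σT_e⁴ = S(1−α)/4 = 546.8 W m^-2 → T_e = 313.4 K.
With N = 4 opaque layers, T_s = (N+1)^(1/4)·T_e = 5^(1/4)·313.4 = 468.6 K.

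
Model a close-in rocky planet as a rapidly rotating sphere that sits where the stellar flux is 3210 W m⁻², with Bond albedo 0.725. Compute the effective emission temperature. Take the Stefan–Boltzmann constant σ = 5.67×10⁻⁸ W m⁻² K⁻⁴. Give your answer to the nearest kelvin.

Averaging over the sphere, the absorbed flux is S(1−α)/4 = 220.7 W m⁻².
Set σT⁴ = 220.7 → T = (220.7/σ)^(1/4) = 249.8 K.

250 K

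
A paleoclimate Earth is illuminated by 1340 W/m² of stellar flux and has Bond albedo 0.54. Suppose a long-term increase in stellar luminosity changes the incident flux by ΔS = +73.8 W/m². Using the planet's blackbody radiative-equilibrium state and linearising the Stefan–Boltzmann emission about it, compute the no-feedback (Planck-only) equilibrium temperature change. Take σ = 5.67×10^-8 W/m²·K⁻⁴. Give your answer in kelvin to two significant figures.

3.1 K

The baseline emission temperature is T_e = 228.3 K.
Only a fraction (1−α) is absorbed and it's spread over 4πR², so ΔF = (1−α)ΔS/4 = 8.487 W/m².
Linearising σT⁴ gives d(σT⁴)/dT = 4σT_e³ = 2.700 W/m² per K.
ΔT₀ = ΔF/λ_P = 8.487/2.700 = 3.14 K.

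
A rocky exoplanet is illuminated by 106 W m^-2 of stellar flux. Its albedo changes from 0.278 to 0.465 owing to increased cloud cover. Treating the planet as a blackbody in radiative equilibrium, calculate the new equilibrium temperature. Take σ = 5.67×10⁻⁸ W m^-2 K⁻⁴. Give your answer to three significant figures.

T₂ = [S(1−α₂)/(4σ)]^(1/4) = [106.0·0.535/(4σ)]^(1/4) = 125.7 K.

126 kelvin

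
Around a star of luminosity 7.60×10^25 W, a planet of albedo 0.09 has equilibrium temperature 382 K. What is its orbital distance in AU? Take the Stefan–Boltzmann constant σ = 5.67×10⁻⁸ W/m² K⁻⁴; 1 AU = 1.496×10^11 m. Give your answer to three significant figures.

0.226 AU

The flux needed for this T is 4σT⁴/(1−0.09) = 5307 W/m².
Then d = [L/(4πS)]^(1/2) = 3.376×10^10 m, i.e. 0.2257 AU.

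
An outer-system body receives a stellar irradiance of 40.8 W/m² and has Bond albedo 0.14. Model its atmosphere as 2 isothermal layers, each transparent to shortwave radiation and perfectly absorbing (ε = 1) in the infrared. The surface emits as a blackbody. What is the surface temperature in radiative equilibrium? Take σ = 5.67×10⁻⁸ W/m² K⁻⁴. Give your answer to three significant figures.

147 K

Top-of-atmosphere balance: σT_e⁴ = S(1−α)/4 = 8.772 W/m² → T_e = 111.5 K.
Layer-by-layer balance gives σT_s⁴ = (N+1)σT_e⁴, so T_s = 3^¼·111.5 = 146.8 K.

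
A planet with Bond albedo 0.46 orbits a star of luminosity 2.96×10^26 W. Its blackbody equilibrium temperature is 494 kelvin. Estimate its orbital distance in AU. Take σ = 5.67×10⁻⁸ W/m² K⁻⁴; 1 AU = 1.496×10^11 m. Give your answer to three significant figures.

0.205 AU

The flux needed for this T is 4σT⁴/(1−0.46) = 25010 W/m².
From L = 4πd²S, d = √(2.96×10^26/(4π·25010)) = 3.069×10^10 m = 0.2051 AU.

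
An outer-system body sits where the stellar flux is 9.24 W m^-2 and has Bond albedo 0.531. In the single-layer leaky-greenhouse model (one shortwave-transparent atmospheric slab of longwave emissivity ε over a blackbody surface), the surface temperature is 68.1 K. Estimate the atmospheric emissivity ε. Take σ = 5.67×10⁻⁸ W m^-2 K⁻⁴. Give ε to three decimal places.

0.223

Effective temperature: T_e = [S(1−α)/(4σ)]^(1/4) = 66.12 K.
Since (2−ε)/2 = (T_e/T_s)⁴ = 0.8884, ε = 0.2232.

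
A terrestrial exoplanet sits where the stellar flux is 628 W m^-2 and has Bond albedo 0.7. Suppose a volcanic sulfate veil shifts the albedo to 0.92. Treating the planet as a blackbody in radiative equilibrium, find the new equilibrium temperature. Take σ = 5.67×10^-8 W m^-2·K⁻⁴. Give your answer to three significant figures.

122 K

T₂ = [S(1−α₂)/(4σ)]^(1/4) = [628.0·0.08/(4σ)]^(1/4) = 122.0 K.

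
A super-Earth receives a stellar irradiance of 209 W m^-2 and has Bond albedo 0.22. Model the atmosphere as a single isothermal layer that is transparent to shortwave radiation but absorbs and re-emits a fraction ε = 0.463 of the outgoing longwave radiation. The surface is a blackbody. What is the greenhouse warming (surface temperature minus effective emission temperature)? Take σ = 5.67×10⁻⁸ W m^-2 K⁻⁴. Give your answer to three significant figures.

11.1 kelvin

The planet radiates to space at T_e = [S(1−α)/(4σ)]^(1/4) = 163.7 K.
The surface balance (absorbed SW + ε·downward IR = σT_s⁴) with T_a⁴ = T_s⁴/2 reduces to T_s = T_e·[2/(2−ε)]^¼ = 174.9 K.
T_s − T_e = 174.9 − 163.7 = 11.14 K.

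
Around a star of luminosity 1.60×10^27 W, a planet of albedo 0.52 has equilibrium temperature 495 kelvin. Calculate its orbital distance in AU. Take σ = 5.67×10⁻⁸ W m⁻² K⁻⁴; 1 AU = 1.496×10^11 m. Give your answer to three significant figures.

Required flux: S = 4σT⁴/(1−α) = 28370 W m⁻².
Then d = [L/(4πS)]^(1/2) = 6.700×10^10 m, i.e. 0.4478 AU.

0.448 AU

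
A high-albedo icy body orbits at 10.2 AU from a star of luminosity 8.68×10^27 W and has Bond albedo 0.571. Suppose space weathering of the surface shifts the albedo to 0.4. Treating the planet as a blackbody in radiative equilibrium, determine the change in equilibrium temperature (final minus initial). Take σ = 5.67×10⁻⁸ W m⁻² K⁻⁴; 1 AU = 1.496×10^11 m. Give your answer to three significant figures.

13.5 kelvin

d = 10.2 × 1.496×10^11 m = 1.526×10^12 m.
Spreading L over a sphere of radius d: S = 8.68×10^27/(4π·1.53×10^12²) = 296.7 W m⁻².
Before: T₁ = [296.7·0.429/(4σ)]^(1/4) = 153.9 K.
After:  T₂ = [296.7·0.6/(4σ)]^(1/4) = 167.4 K.
ΔT = T₂ − T₁ = 13.46 K.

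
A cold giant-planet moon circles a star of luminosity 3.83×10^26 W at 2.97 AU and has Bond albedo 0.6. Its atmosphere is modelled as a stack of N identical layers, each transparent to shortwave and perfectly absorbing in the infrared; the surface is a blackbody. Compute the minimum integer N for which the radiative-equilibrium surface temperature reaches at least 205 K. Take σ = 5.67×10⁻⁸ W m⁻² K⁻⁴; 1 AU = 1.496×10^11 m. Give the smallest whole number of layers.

6

Orbital distance: d = 2.97 AU = 4.443×10^11 m.
S = L/(4πd²) = 154.4 W m⁻².
Top-of-atmosphere balance: σT_e⁴ = S(1−α)/4 = 15.44 W m⁻² → T_e = 128.5 K.
Since T_s⁴ = (N+1)T_e⁴, we need N ≥ (T_s/T_e)⁴ − 1 = 5.486.
Rounding up, N = 6.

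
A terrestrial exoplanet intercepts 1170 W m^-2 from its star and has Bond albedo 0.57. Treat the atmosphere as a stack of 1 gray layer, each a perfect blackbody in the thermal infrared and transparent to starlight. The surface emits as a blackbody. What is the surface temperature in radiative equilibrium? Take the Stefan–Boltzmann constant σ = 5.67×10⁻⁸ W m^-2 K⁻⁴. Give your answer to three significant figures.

Top-of-atmosphere balance: σT_e⁴ = S(1−α)/4 = 125.8 W m^-2 → T_e = 217.0 K.
Layer-by-layer balance gives σT_s⁴ = (N+1)σT_e⁴, so T_s = 2^¼·217.0 = 258.1 K.

258 K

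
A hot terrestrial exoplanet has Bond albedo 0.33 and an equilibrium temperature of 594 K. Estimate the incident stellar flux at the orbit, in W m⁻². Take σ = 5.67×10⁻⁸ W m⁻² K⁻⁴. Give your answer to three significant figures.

From S(1−α)/4 = σT⁴: S = 4σT⁴/(1−α).
The emitted flux is σT⁴ = 7059 W m⁻².
So S = 4×7059/(1−0.33) = 42140 W m⁻².

42100 W m⁻²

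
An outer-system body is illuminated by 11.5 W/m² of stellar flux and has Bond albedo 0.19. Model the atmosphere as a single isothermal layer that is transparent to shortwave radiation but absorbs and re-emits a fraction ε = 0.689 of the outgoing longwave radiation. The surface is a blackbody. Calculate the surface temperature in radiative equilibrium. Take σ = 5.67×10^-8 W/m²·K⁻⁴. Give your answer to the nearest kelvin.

The planet radiates to space at T_e = [S(1−α)/(4σ)]^(1/4) = 80.05 K.
Surface balance with a leaky layer gives σT_s⁴ = σT_e⁴·2/(2−ε), so T_s = T_e·[2/(2−0.689)]^(1/4) = 88.97 K.

89 K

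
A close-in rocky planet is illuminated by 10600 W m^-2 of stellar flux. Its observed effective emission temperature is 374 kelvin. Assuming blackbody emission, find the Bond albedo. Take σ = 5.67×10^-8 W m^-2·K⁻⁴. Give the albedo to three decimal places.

0.581

From σT⁴ = S(1−α)/4 we invert for α: 1−α = 4σT⁴/S.
σT⁴ = 1109 W m^-2, so 4σT⁴ = 4437 W m^-2.
Hence α = 1 − 4437/10600 = 0.5814.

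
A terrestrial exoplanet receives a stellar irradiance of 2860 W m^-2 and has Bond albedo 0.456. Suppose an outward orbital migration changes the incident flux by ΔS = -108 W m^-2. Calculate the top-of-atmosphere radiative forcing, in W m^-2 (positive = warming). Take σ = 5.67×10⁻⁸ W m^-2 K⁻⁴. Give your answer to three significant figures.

-14.7 W m^-2

ΔF = Δ[S(1−α)]/4 = (1−0.456)·-108/4 = -14.69 W m^-2.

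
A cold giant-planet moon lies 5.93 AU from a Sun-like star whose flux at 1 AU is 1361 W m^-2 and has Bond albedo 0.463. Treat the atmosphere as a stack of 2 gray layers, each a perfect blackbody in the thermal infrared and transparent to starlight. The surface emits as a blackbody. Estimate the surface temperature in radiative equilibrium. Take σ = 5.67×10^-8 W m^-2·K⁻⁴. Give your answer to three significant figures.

129 K

Irradiance scales as 1/d², so S = 1361 W m^-2 × (1/5.93)² = 38.70 W m^-2.
OLR = S(1−α)/4 = 5.196 W m^-2; the top layer radiates at T_e = 97.84 K.
For an N-layer opaque stack, T_s⁴ = (N+1)T_e⁴, hence T_s = (3)^(1/4)×97.84 K = 128.8 K.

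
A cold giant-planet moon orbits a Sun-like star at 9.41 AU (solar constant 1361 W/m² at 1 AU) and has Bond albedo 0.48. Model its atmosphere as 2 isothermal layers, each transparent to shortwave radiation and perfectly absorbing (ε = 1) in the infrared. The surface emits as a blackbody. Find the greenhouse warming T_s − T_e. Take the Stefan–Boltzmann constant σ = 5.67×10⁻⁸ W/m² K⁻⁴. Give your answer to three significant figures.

Flux at the orbit: S = 1361/(9.41)² = 15.37 W/m².
The effective emission temperature is T_e = [S(1−α)/(4σ)]^¼ = 77.05 K.
Surface: T_s = (3)^¼·T_e = 101.4 K.
So the greenhouse effect raises the surface by 101.4 − 77.05 = 24.35 K.

24.4 K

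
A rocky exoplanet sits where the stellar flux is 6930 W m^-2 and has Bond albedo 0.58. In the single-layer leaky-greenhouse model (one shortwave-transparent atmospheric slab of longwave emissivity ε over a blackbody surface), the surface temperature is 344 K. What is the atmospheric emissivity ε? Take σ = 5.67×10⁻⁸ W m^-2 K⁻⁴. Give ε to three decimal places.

Effective temperature: T_e = [S(1−α)/(4σ)]^(1/4) = 336.6 K.
Inverting T_s⁴ = 2T_e⁴/(2−ε): (T_e/T_s)⁴ = 0.9164, so ε = 2(1 − 0.9164) = 0.1671.

0.167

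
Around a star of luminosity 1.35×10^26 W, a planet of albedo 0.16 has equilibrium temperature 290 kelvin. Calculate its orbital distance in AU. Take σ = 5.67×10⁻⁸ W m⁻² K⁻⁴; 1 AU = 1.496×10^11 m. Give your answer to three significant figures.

0.501 AU

The flux needed for this T is 4σT⁴/(1−0.16) = 1910 W m⁻².
S = L/(4πd²) → d = √(L/4πS) = √(1.35×10^26/(4π·1910)) = 7.500×10^10 m = 0.5014 AU.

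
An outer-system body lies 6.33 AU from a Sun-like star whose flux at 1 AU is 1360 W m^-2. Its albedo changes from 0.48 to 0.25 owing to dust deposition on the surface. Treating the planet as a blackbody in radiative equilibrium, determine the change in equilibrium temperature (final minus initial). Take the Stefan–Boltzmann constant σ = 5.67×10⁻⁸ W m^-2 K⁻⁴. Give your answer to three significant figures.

9.01 K

By the inverse-square law, S = 1360/6.33² = 33.94 W m^-2.
Before: T₁ = [33.94·0.52/(4σ)]^(1/4) = 93.92 K.
Final:   T₂ = [S(1−0.25)/(4σ)]^(1/4) = 102.9 K.
Change: 102.9 − 93.92 = 9.006 K.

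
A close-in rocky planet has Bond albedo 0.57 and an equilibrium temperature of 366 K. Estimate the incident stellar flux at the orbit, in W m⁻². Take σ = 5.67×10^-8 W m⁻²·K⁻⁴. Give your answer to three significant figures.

9460 W m⁻²

From S(1−α)/4 = σT⁴: S = 4σT⁴/(1−α).
The emitted flux is σT⁴ = 1017 W m⁻².
So S = 4×1017/(1−0.57) = 9465 W m⁻².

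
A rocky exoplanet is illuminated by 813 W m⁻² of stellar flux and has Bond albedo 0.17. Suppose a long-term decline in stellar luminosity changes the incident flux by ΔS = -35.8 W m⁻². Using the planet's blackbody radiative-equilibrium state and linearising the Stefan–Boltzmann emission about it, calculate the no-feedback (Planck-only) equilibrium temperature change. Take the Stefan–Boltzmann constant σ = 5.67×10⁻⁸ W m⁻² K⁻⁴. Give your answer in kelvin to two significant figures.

The baseline emission temperature is T_e = 233.6 K.
Only a fraction (1−α) is absorbed and it's spread over 4πR², so ΔF = (1−α)ΔS/4 = -7.428 W m⁻².
Linearising σT⁴ gives d(σT⁴)/dT = 4σT_e³ = 2.889 W m⁻² per K.
Hence the no-feedback warming is ΔF/(4σT_e³) = -2.57 K.

-2.6 K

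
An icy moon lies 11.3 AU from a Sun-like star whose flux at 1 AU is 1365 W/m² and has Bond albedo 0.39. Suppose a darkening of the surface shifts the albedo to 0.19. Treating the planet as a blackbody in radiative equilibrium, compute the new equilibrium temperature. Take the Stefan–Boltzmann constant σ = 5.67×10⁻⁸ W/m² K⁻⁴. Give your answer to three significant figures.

Irradiance scales as 1/d², so S = 1365 W/m² × (1/11.3)² = 10.69 W/m².
T₂ = [S(1−α₂)/(4σ)]^(1/4) = [10.69·0.81/(4σ)]^(1/4) = 78.61 K.

78.6 kelvin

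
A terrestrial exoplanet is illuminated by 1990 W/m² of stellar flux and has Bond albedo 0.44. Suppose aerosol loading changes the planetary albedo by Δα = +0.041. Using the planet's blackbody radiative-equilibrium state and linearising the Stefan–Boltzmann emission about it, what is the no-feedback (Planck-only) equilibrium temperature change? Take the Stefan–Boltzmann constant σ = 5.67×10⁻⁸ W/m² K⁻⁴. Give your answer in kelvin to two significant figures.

The baseline emission temperature is T_e = 264.8 K.
TOA radiative forcing: ΔF = −S·Δα/4 = −1990·(+0.041)/4 = -20.40 W/m².
Planck response: λ_P = 4σT_e³ = 4·5.67×10⁻⁸·(264.8)³ = 4.209 W/m²/K.
Hence the no-feedback warming is ΔF/(4σT_e³) = -4.85 K.

-4.8 K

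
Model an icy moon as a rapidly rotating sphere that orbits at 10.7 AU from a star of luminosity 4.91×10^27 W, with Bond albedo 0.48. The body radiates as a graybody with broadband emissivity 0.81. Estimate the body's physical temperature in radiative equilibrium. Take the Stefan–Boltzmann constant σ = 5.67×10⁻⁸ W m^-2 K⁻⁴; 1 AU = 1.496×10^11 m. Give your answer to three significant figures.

Orbital distance: d = 10.7 AU = 1.601×10^12 m.
S = L/(4πd²) = 152.5 W m^-2.
Averaging over the sphere, the absorbed flux is S(1−α)/4 = 19.82 W m^-2.
Radiative balance εσT⁴ = 19.82 gives T = [19.82/(0.81·σ)]^(1/4) = 144.1 K.

144 kelvin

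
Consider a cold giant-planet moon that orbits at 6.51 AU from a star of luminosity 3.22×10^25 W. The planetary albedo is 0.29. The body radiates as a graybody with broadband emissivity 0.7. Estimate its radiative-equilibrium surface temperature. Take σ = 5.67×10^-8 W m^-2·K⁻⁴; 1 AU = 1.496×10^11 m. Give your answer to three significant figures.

Orbital distance: d = 6.51 AU = 9.739×10^11 m.
Spreading L over a sphere of radius d: S = 3.22×10^25/(4π·9.74×10^11²) = 2.702 W m^-2.
Averaging over the sphere, the absorbed flux is S(1−α)/4 = 0.4795 W m^-2.
Radiative balance εσT⁴ = 0.4795 gives T = [0.4795/(0.7·σ)]^(1/4) = 58.96 K.

59.0 kelvin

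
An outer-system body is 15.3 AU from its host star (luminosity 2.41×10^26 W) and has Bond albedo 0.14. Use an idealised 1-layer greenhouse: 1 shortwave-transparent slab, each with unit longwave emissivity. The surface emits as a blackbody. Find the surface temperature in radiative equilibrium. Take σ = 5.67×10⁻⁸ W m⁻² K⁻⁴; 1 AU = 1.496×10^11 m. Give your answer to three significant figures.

72.6 K

d = 15.3 × 1.496×10^11 m = 2.289×10^12 m.
S = L/(4πd²) = 3.661 W m⁻².
Top-of-atmosphere balance: σT_e⁴ = S(1−α)/4 = 0.7870 W m⁻² → T_e = 61.04 K.
With N = 1 opaque layers, T_s = (N+1)^(1/4)·T_e = 2^(1/4)·61.04 = 72.59 K.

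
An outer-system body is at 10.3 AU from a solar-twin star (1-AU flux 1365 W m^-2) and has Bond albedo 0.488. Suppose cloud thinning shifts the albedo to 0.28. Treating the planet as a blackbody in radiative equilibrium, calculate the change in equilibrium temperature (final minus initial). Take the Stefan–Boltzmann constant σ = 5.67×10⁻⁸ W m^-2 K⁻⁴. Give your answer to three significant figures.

6.53 kelvin

Flux at the orbit: S = 1365/(10.3)² = 12.87 W m^-2.
With α = 0.488, T₁ = 73.41 K.
After:  T₂ = [12.87·0.72/(4σ)]^(1/4) = 79.94 K.
Change: 79.94 − 73.41 = 6.531 K.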